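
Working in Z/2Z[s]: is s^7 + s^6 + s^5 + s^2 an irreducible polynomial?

No

Write m(s) = s^7 + s^6 + s^5 + s^2.
Check for roots in Z/2Z: m(0) = 0 → root; m(1) = 0 → root.
m(0) = 0, so (s) divides m(s); m is reducible.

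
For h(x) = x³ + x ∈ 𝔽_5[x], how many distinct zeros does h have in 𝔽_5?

3

Evaluate at each of the 5 elements of 𝔽_5:
h(0) = 0 → root; h(1) = 2; h(2) = 0 → root; h(3) = 0 → root; h(4) = 3.
Roots: {0, 2, 3}.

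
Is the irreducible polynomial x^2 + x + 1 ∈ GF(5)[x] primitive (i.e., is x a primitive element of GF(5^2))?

Write f(x) = x^2 + x + 1.
|GF(5^2)^×| = 5^2 − 1 = 24. Prime factorization: 24 = 2^3·3.
f is primitive ⇔ x has order 24 in GF(5)[x]/(f), i.e. x^(24/q) ≠ 1 for each prime q | 24.
x^(12) mod f = 1
x^(8) mod f = 4x + 4.
Since x^(12) = 1, the order of x divides 12 < 24; not primitive.

No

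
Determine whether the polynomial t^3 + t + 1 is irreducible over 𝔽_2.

Yes

Write f(t) = t^3 + t + 1.
Check for roots in 𝔽_2: f(0) = 1; f(1) = 1.
No roots. A degree-3 polynomial over a field with no linear factor is irreducible.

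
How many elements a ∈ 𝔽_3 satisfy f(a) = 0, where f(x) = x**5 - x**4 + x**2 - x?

3

Evaluate at each of the 3 elements of 𝔽_3:
f(0) = 0 → root; f(1) = 0 → root; f(2) = 0 → root.
Roots: {0, 1, 2}.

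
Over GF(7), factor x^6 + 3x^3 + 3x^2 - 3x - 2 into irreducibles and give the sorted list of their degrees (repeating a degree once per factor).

1, 1, 1, 3

Write h(x) = x^6 + 3x^3 + 3x^2 - 3x - 2.
Linear factors from roots: (x - 3), (x + 2).
Complete factorization: h(x) = (x + 2)·(x - 3)^2·(x^3 - 3x^2 - 2x + 3).
Factor degrees with multiplicity: 1 + 1 + 1 + 3 = 6.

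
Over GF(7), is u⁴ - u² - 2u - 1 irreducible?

Write h(u) = u⁴ - u² - 2u - 1.
Check for roots in GF(7): h(0) = 6; h(1) = 4; h(2) = 0 → root; h(3) = 2; h(4) = 0 → root; h(5) = 1; h(6) = 1.
h(2) = 0, so (u − 2) divides h(u); h is reducible.

No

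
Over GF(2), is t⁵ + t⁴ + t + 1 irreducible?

No

Write P(t) = t⁵ + t⁴ + t + 1.
Check for roots in GF(2): P(0) = 1; P(1) = 0 → root.
P(1) = 0, so (t − 1) divides P(t); P is reducible.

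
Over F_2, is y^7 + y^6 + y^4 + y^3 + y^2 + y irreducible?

No

Write m(y) = y^7 + y^6 + y^4 + y^3 + y^2 + y.
Check for roots in F_2: m(0) = 0 → root; m(1) = 0 → root.
m(0) = 0, so (y) divides m(y); m is reducible.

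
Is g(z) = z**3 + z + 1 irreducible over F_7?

Yes

Check for roots in F_7: g(0) = 1; g(1) = 3; g(2) = 4; g(3) = 3; g(4) = 6; g(5) = 5; g(6) = 6.
No roots. A degree-3 polynomial over a field with no linear factor is irreducible.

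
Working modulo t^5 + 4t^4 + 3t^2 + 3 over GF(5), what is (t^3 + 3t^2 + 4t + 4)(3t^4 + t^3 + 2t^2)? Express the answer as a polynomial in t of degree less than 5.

3t^4 + 3t^3 + 4t^2 + t

Multiply in GF(5)[t]: (t^3 + 3t^2 + 4t + 4)·(3t^4 + t^3 + 2t^2) = 3t^7 + 2t^5 + 2t^4 + 2t^3 + 3t^2.
Reduce using t^5 ≡ t^4 + 2t^2 + 2 (mod t^5 + 4t^4 + 3t^2 + 3).
Reduced: 3t^4 + 3t^3 + 4t^2 + t.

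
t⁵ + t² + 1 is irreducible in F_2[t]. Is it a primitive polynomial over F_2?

Yes

Write f(t) = t⁵ + t² + 1.
|GF(2^5)^×| = 2^5 − 1 = 31. Prime factorization: 31 = 31.
f is primitive ⇔ t has order 31 in GF(2)[t]/(f), i.e. t^(31/q) ≠ 1 for each prime q | 31.
t^(1) mod f = t.
None equal 1, so t has full order 31; f is primitive.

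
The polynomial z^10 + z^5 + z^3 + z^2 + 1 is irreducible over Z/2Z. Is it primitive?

Yes

Write f(z) = z^10 + z^5 + z^3 + z^2 + 1.
|GF(2^10)^×| = 2^10 − 1 = 1023. Prime factorization: 1023 = 3·11·31.
f is primitive ⇔ z has order 1023 in GF(2)[z]/(f), i.e. z^(1023/q) ≠ 1 for each prime q | 1023.
z^(341) mod f = z^9 + z^7 + z^3 + z + 1.
z^(93) mod f = z^9 + z^8 + z^7 + z^6 + z^4 + 1.
z^(33) mod f = z^7 + z^5 + z^3 + z^2 + z + 1.
None equal 1, so z has full order 1023; f is primitive.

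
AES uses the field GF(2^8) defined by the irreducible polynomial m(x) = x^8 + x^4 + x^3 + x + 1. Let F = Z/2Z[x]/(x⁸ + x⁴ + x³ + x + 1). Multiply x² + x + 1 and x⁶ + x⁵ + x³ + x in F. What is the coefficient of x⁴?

0

Multiply in Z/2Z[x]: (x² + x + 1)·(x⁶ + x⁵ + x³ + x) = x⁸ + x⁴ + x² + x.
Reduce using x⁸ ≡ x⁴ + x³ + x + 1 (mod x⁸ + x⁴ + x³ + x + 1).
Reduced: x³ + x² + 1.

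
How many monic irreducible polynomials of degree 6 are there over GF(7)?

Gauss's count: N_{7}(6) = (1/6) Σ_{d|6} μ(6/d)·7^d.
Divisors of 6: 1, 2, 3, 6; μ(6/d) for each: 1, -1, -1, 1.
Σ = 7^1 − 7^2 − 7^3 + 7^6 = 117264.
N = 117264/6 = 19544.

19544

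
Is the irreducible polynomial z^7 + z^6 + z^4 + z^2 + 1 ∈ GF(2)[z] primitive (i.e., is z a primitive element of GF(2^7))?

Yes

Write f(z) = z^7 + z^6 + z^4 + z^2 + 1.
|GF(2^7)^×| = 2^7 − 1 = 127. Prime factorization: 127 = 127.
f is primitive ⇔ z has order 127 in GF(2)[z]/(f), i.e. z^(127/q) ≠ 1 for each prime q | 127.
z^(1) mod f = z.
None equal 1, so z has full order 127; f is primitive.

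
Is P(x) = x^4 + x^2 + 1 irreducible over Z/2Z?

Check for roots in Z/2Z: P(0) = 1; P(1) = 1.
No roots, so no linear factors.
Monic irreducibles of degree 2 over GF(2): x^2 + x + 1.
x^2 + x + 1 divides P: P(x) = (x^2 + x + 1)·(x^2 + x + 1).

No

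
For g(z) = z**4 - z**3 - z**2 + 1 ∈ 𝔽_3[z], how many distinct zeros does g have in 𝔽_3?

Evaluate at each of the 3 elements of 𝔽_3:
g(0) = 1; g(1) = 0 → root; g(2) = 2.
Roots: {1}.

1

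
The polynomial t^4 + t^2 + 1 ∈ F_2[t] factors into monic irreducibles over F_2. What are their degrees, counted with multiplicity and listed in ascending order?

2, 2

Write h(t) = t^4 + t^2 + 1.
Roots in F_2: h(0) = 1; h(1) = 1.
Complete factorization: h(t) = (t^2 + t + 1)^2.
Factor degrees with multiplicity: 2 + 2 = 4.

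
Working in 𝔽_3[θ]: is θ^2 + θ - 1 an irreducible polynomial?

Yes

Write g(θ) = θ^2 + θ - 1.
Check for roots in 𝔽_3: g(0) = 2; g(1) = 1; g(2) = 2.
No roots. A degree-2 polynomial over a field with no linear factor is irreducible.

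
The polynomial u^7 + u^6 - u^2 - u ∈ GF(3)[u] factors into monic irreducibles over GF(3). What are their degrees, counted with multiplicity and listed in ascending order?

1, 1, 1, 4

Write h(u) = u^7 + u^6 - u^2 - u.
Roots in GF(3): h(0) = 0 → root; h(1) = 0 → root; h(2) = 0 → root.
Linear factors from roots: (u), (u - 1), (u + 1).
Complete factorization: h(u) = (u)·(u + 1)·(u - 1)·(u^4 + u^3 + u^2 + u + 1).
Factor degrees with multiplicity: 1 + 1 + 1 + 4 = 7.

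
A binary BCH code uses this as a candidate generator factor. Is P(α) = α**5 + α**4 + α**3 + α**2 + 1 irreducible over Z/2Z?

Yes

Check for roots in Z/2Z: P(0) = 1; P(1) = 1.
No roots, so no linear factors.
Monic irreducibles of degree 2 over GF(2): α**2 + α + 1.
None of them divide P (all give nonzero remainder).
No irreducible factor of degree ≤ 2 exists, so P is irreducible over GF(2).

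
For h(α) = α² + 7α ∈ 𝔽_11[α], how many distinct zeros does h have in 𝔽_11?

Evaluate at each of the 11 elements of 𝔽_11:
h(0) = 0 → root; h(1) = 8; h(2) = 7; h(3) = 8; h(4) = 0 → root; h(5) = 5; h(6) = 1; h(7) = 10; h(8) = 10; h(9) = 1; h(10) = 5.
Roots: {0, 4}.

2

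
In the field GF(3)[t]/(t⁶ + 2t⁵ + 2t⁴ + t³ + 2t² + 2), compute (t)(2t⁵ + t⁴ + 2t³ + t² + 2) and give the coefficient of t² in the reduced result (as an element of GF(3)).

2

Multiply in GF(3)[t]: (t)·(2t⁵ + t⁴ + 2t³ + t² + 2) = 2t⁶ + t⁵ + 2t⁴ + t³ + 2t.
Reduce using t⁶ ≡ t⁵ + t⁴ + 2t³ + t² + 1 (mod t⁶ + 2t⁵ + 2t⁴ + t³ + 2t² + 2).
Reduced: t⁴ + 2t³ + 2t² + 2t + 2.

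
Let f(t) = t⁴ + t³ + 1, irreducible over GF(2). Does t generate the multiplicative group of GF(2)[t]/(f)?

Yes

|GF(2^4)^×| = 2^4 − 1 = 15. Prime factorization: 15 = 3·5.
f is primitive ⇔ t has order 15 in GF(2)[t]/(f), i.e. t^(15/q) ≠ 1 for each prime q | 15.
t^(5) mod f = t³ + t + 1.
t^(3) mod f = t³.
None equal 1, so t has full order 15; f is primitive.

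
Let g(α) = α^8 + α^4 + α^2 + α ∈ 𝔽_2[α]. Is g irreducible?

No

Check for roots in 𝔽_2: g(0) = 0 → root; g(1) = 0 → root.
g(0) = 0, so (α) divides g(α); g is reducible.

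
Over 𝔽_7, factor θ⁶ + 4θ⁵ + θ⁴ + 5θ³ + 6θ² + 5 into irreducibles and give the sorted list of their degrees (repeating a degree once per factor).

1, 2, 3

Write f(θ) = θ⁶ + 4θ⁵ + θ⁴ + 5θ³ + 6θ² + 5.
Linear factors from roots: (θ + 3).
Complete factorization: f(θ) = (θ + 3)·(θ² + 3θ + 1)·(θ³ + 5θ² + 3θ + 4).
Factor degrees with multiplicity: 1 + 2 + 3 = 6.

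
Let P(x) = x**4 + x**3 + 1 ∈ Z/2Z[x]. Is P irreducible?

Check for roots in Z/2Z: P(0) = 1; P(1) = 1.
No roots, so no linear factors.
Monic irreducibles of degree 2 over GF(2): x**2 + x + 1.
None of them divide P (all give nonzero remainder).
No irreducible factor of degree ≤ 2 exists, so P is irreducible over GF(2).

Yes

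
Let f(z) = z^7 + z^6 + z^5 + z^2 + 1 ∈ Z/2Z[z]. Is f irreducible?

Yes

Check for roots in Z/2Z: f(0) = 1; f(1) = 1.
No roots, so no linear factors.
Monic irreducibles of degree 2 over GF(2): z^2 + z + 1.
None of them divide f (all give nonzero remainder).
Monic irreducibles of degree 3 over GF(2): z^3 + z + 1, z^3 + z^2 + 1.
None of them divide f (all give nonzero remainder).
No irreducible factor of degree ≤ 3 exists, so f is irreducible over GF(2).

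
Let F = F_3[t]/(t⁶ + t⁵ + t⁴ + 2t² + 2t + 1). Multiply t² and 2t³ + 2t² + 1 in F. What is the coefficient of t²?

1

Multiply in F_3[t]: (t²)·(2t³ + 2t² + 1) = 2t⁵ + 2t⁴ + t².
Reduced: 2t⁵ + 2t⁴ + t².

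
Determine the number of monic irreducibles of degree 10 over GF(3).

By the necklace-counting formula, N_3(10) = (1/10) Σ_{d|10} μ(10/d)·3^d.
Divisors of 10: 1, 2, 5, 10; μ(10/d) for each: 1, -1, -1, 1.
Σ = 3^1 − 3^2 − 3^5 + 3^10 = 58800.
N = 58800/10 = 5880.

5880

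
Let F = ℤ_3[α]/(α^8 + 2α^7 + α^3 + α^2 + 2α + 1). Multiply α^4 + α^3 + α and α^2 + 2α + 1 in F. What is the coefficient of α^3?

2

Multiply in ℤ_3[α]: (α^4 + α^3 + α)·(α^2 + 2α + 1) = α^6 + 2α^3 + 2α^2 + α.
Reduced: α^6 + 2α^3 + 2α^2 + α.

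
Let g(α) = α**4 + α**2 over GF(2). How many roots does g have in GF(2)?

Evaluate at each of the 2 elements of GF(2):
g(0) = 0 → root; g(1) = 0 → root.
Roots: {0, 1}.

2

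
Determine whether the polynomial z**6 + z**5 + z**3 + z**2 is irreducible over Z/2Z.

No

Write P(z) = z**6 + z**5 + z**3 + z**2.
Check for roots in Z/2Z: P(0) = 0 → root; P(1) = 0 → root.
P(0) = 0, so (z) divides P(z); P is reducible.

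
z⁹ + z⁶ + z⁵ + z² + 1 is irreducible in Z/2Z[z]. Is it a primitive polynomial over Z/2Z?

Write f(z) = z⁹ + z⁶ + z⁵ + z² + 1.
|GF(2^9)^×| = 2^9 − 1 = 511. Prime factorization: 511 = 7·73.
f is primitive ⇔ z has order 511 in GF(2)[z]/(f), i.e. z^(511/q) ≠ 1 for each prime q | 511.
z^(73) mod f = 1
z^(7) mod f = z⁷.
Since z^(73) = 1, the order of z divides 73 < 511; not primitive.

No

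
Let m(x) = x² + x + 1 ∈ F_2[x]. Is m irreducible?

Check for roots in F_2: m(0) = 1; m(1) = 1.
No roots. A degree-2 polynomial over a field with no linear factor is irreducible.

Yes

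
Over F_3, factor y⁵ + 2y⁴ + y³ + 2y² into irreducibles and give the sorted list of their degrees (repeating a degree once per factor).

Write f(y) = y⁵ + 2y⁴ + y³ + 2y².
Roots in F_3: f(0) = 0 → root; f(1) = 0 → root; f(2) = 2.
Linear factors from roots: (y), (y + 2).
Complete factorization: f(y) = (y + 2)·(y)^2·(y² + 1).
Factor degrees with multiplicity: 1 + 1 + 1 + 2 = 5.

1, 1, 1, 2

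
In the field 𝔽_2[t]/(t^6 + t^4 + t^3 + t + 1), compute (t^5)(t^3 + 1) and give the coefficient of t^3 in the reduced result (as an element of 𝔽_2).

Multiply in 𝔽_2[t]: (t^5)·(t^3 + 1) = t^8 + t^5.
Reduce using t^6 ≡ t^4 + t^3 + t + 1 (mod t^6 + t^4 + t^3 + t + 1).
Reduced: t^4 + t^2 + t + 1.

0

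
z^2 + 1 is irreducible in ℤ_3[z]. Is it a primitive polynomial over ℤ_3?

No

Write f(z) = z^2 + 1.
|GF(3^2)^×| = 3^2 − 1 = 8. Prime factorization: 8 = 2^3.
f is primitive ⇔ z has order 8 in GF(3)[z]/(f), i.e. z^(8/q) ≠ 1 for each prime q | 8.
z^(4) mod f = 1
Since z^(4) = 1, the order of z divides 4 < 8; not primitive.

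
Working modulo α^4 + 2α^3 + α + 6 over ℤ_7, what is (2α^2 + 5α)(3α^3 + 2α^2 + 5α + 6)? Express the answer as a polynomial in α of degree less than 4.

6α^3 + 3α^2 + α

Multiply in ℤ_7[α]: (2α^2 + 5α)·(3α^3 + 2α^2 + 5α + 6) = 6α^5 + 5α^4 + 6α^3 + 2α^2 + 2α.
Reduce using α^4 ≡ 5α^3 + 6α + 1 (mod α^4 + 2α^3 + α + 6).
Reduced: 6α^3 + 3α^2 + α.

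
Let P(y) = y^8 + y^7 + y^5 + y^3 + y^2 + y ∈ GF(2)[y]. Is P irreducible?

Check for roots in GF(2): P(0) = 0 → root; P(1) = 0 → root.
P(0) = 0, so (y) divides P(y); P is reducible.

No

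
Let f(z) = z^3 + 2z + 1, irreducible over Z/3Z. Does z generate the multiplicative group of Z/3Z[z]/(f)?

Yes

|GF(3^3)^×| = 3^3 − 1 = 26. Prime factorization: 26 = 2·13.
f is primitive ⇔ z has order 26 in GF(3)[z]/(f), i.e. z^(26/q) ≠ 1 for each prime q | 26.
z^(13) mod f = 2.
z^(2) mod f = z^2.
None equal 1, so z has full order 26; f is primitive.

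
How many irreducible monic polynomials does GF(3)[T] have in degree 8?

The number of monic irreducibles of degree 8 over GF(3) is (1/8)·Σ_{d∣8} μ(8/d) 3^d.
Divisors of 8: 1, 2, 4, 8; μ(8/d) for each: 0, 0, -1, 1.
Σ = − 3^4 + 3^8 = 6480.
N = 6480/8 = 810.

810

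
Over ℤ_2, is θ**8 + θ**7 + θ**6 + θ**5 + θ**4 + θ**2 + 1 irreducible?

Write P(θ) = θ**8 + θ**7 + θ**6 + θ**5 + θ**4 + θ**2 + 1.
Check for roots in ℤ_2: P(0) = 1; P(1) = 1.
No roots, so no linear factors.
Monic irreducibles of degree 2 over GF(2): θ**2 + θ + 1.
None of them divide P (all give nonzero remainder).
Monic irreducibles of degree 3 over GF(2): θ**3 + θ + 1, θ**3 + θ**2 + 1.
None of them divide P (all give nonzero remainder).
Monic irreducibles of degree 4 over GF(2): θ**4 + θ + 1, θ**4 + θ**3 + 1, θ**4 + θ**3 + θ**2 + θ + 1.
None of them divide P (all give nonzero remainder).
No irreducible factor of degree ≤ 4 exists, so P is irreducible over GF(2).

Yes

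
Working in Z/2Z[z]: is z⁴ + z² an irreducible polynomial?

Write m(z) = z⁴ + z².
Check for roots in Z/2Z: m(0) = 0 → root; m(1) = 0 → root.
m(0) = 0, so (z) divides m(z); m is reducible.

No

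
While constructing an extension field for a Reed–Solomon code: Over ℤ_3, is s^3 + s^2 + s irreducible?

No

Write g(s) = s^3 + s^2 + s.
Check for roots in ℤ_3: g(0) = 0 → root; g(1) = 0 → root; g(2) = 2.
g(0) = 0, so (s) divides g(s); g is reducible.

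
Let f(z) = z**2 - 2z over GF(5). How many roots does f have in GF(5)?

2

Evaluate at each of the 5 elements of GF(5):
f(0) = 0 → root; f(1) = 4; f(2) = 0 → root; f(3) = 3; f(4) = 3.
Roots: {0, 2}.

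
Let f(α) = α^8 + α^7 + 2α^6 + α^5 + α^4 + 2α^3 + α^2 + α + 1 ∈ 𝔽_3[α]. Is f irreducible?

Yes

Check for roots in 𝔽_3: f(0) = 1; f(1) = 2; f(2) = 1.
No roots, so no linear factors.
Monic irreducibles of degree 2 over GF(3): α^2 + 1, α^2 + α + 2, α^2 + 2α + 2.
None of them divide f (all give nonzero remainder).
Degree-3 irreducible divisors: test the 8 monic irreducibles of degree 3 over GF(3).
None of them divide f (all give nonzero remainder).
Degree-4 irreducible divisors: test the 18 monic irreducibles of degree 4 over GF(3).
None of them divide f (all give nonzero remainder).
No irreducible factor of degree ≤ 4 exists, so f is irreducible over GF(3).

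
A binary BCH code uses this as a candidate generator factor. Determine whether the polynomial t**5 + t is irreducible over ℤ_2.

Write m(t) = t**5 + t.
Check for roots in ℤ_2: m(0) = 0 → root; m(1) = 0 → root.
m(0) = 0, so (t) divides m(t); m is reducible.

No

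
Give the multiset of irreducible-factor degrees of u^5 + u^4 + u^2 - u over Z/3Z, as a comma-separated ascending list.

1, 2, 2

Write g(u) = u^5 + u^4 + u^2 - u.
Roots in Z/3Z: g(0) = 0 → root; g(1) = 2; g(2) = 2.
Linear factors from roots: (u).
Complete factorization: g(u) = (u)·(u^2 + 1)·(u^2 + u - 1).
Factor degrees with multiplicity: 1 + 2 + 2 = 5.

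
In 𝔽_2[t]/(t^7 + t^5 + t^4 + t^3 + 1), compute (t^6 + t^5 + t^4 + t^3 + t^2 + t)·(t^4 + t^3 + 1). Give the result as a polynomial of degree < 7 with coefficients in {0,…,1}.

t^6 + t^5 + t^3 + t^2 + 1

Multiply in 𝔽_2[t]: (t^6 + t^5 + t^4 + t^3 + t^2 + t)·(t^4 + t^3 + 1) = t^10 + t^6 + t^5 + t^3 + t^2 + t.
Reduce using t^7 ≡ t^5 + t^4 + t^3 + 1 (mod t^7 + t^5 + t^4 + t^3 + 1).
Reduced: t^6 + t^5 + t^3 + t^2 + 1.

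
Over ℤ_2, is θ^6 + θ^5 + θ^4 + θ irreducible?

No

Write m(θ) = θ^6 + θ^5 + θ^4 + θ.
Check for roots in ℤ_2: m(0) = 0 → root; m(1) = 0 → root.
m(0) = 0, so (θ) divides m(θ); m is reducible.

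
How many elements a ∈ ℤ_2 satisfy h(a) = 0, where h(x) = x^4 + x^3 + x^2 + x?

Evaluate at each of the 2 elements of ℤ_2:
h(0) = 0 → root; h(1) = 0 → root.
Roots: {0, 1}.

2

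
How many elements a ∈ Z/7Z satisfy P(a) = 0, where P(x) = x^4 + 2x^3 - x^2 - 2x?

Evaluate at each of the 7 elements of Z/7Z:
P(0) = 0 → root; P(1) = 0 → root; P(2) = 3; P(3) = 1; P(4) = 3; P(5) = 0 → root; P(6) = 0 → root.
Roots: {0, 1, 5, 6}.

4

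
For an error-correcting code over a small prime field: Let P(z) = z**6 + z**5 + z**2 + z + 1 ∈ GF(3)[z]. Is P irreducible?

Yes

Check for roots in GF(3): P(0) = 1; P(1) = 2; P(2) = 1.
No roots, so no linear factors.
Monic irreducibles of degree 2 over GF(3): z**2 + 1, z**2 + z + 2, z**2 + 2z + 2.
None of them divide P (all give nonzero remainder).
Degree-3 irreducible divisors: test the 8 monic irreducibles of degree 3 over GF(3).
None of them divide P (all give nonzero remainder).
No irreducible factor of degree ≤ 3 exists, so P is irreducible over GF(3).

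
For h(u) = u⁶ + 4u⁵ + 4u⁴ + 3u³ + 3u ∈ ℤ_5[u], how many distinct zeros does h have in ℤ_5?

4

Evaluate at each of the 5 elements of ℤ_5:
h(0) = 0 → root; h(1) = 0 → root; h(2) = 1; h(3) = 0 → root; h(4) = 0 → root.
Roots: {0, 1, 3, 4}.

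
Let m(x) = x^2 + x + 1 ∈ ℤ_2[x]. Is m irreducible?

Yes

Check for roots in ℤ_2: m(0) = 1; m(1) = 1.
No roots. A degree-2 polynomial over a field with no linear factor is irreducible.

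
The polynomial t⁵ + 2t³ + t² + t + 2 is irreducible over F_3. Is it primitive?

No

Write f(t) = t⁵ + 2t³ + t² + t + 2.
|GF(3^5)^×| = 3^5 − 1 = 242. Prime factorization: 242 = 2·11^2.
f is primitive ⇔ t has order 242 in GF(3)[t]/(f), i.e. t^(242/q) ≠ 1 for each prime q | 242.
t^(121) mod f = 1
t^(22) mod f = 2t³ + t².
Since t^(121) = 1, the order of t divides 121 < 242; not primitive.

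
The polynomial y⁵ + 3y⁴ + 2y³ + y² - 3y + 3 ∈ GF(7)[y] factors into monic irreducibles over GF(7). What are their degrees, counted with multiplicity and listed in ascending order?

1, 1, 3

Write h(y) = y⁵ + 3y⁴ + 2y³ + y² - 3y + 3.
Linear factors from roots: (y - 1), (y + 1).
Complete factorization: h(y) = (y + 1)·(y - 1)·(y³ + 3y² + 3y - 3).
Factor degrees with multiplicity: 1 + 1 + 3 = 5.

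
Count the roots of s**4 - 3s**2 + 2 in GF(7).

4

Write f(s) = s**4 - 3s**2 + 2.
Evaluate at each of the 7 elements of GF(7):
f(0) = 2; f(1) = 0 → root; f(2) = 6; f(3) = 0 → root; f(4) = 0 → root; f(5) = 6; f(6) = 0 → root.
Roots: {1, 3, 4, 6}.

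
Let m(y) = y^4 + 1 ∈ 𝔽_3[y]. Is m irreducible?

Check for roots in 𝔽_3: m(0) = 1; m(1) = 2; m(2) = 2.
No roots, so no linear factors.
Monic irreducibles of degree 2 over GF(3): y^2 + 1, y^2 + y + 2, y^2 + 2y + 2.
y^2 + y + 2 divides m: m(y) = (y^2 + y + 2)·(y^2 + 2y + 2).

No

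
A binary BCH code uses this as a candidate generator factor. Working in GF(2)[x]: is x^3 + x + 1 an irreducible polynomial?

Write f(x) = x^3 + x + 1.
Check for roots in GF(2): f(0) = 1; f(1) = 1.
No roots. A degree-3 polynomial over a field with no linear factor is irreducible.

Yes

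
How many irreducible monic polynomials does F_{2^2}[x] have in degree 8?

Gauss's count: N_{4}(8) = (1/8) Σ_{d|8} μ(8/d)·4^d.
Divisors of 8: 1, 2, 4, 8; μ(8/d) for each: 0, 0, -1, 1.
Σ = − 4^4 + 4^8 = 65280.
N = 65280/8 = 8160.

8160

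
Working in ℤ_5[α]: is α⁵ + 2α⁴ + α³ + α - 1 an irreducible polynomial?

Yes

Write f(α) = α⁵ + 2α⁴ + α³ + α - 1.
Check for roots in ℤ_5: f(0) = 4; f(1) = 4; f(2) = 3; f(3) = 4; f(4) = 3.
No roots, so no linear factors.
Degree-2 irreducible divisors: test the 10 monic irreducibles of degree 2 over GF(5).
None of them divide f (all give nonzero remainder).
No irreducible factor of degree ≤ 2 exists, so f is irreducible over GF(5).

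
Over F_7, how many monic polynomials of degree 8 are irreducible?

Gauss's count: N_{7}(8) = (1/8) Σ_{d|8} μ(8/d)·7^d.
Divisors of 8: 1, 2, 4, 8; μ(8/d) for each: 0, 0, -1, 1.
Σ = − 7^4 + 7^8 = 5762400.
N = 5762400/8 = 720300.

720300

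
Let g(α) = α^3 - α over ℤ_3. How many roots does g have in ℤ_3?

Evaluate at each of the 3 elements of ℤ_3:
g(0) = 0 → root; g(1) = 0 → root; g(2) = 0 → root.
Roots: {0, 1, 2}.

3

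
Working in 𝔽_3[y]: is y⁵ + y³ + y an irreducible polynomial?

No

Write f(y) = y⁵ + y³ + y.
Check for roots in 𝔽_3: f(0) = 0 → root; f(1) = 0 → root; f(2) = 0 → root.
f(0) = 0, so (y) divides f(y); f is reducible.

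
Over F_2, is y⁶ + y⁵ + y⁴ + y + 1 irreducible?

Write h(y) = y⁶ + y⁵ + y⁴ + y + 1.
Check for roots in F_2: h(0) = 1; h(1) = 1.
No roots, so no linear factors.
Monic irreducibles of degree 2 over GF(2): y² + y + 1.
None of them divide h (all give nonzero remainder).
Monic irreducibles of degree 3 over GF(2): y³ + y + 1, y³ + y² + 1.
None of them divide h (all give nonzero remainder).
No irreducible factor of degree ≤ 3 exists, so h is irreducible over GF(2).

Yes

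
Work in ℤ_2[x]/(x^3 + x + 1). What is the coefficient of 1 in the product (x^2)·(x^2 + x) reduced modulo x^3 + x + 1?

Multiply in ℤ_2[x]: (x^2)·(x^2 + x) = x^4 + x^3.
Reduce using x^3 ≡ x + 1 (mod x^3 + x + 1).
Reduced: x^2 + 1.

1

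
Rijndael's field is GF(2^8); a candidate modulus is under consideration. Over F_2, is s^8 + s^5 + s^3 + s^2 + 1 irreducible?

Yes

Write m(s) = s^8 + s^5 + s^3 + s^2 + 1.
Check for roots in F_2: m(0) = 1; m(1) = 1.
No roots, so no linear factors.
Monic irreducibles of degree 2 over GF(2): s^2 + s + 1.
None of them divide m (all give nonzero remainder).
Monic irreducibles of degree 3 over GF(2): s^3 + s + 1, s^3 + s^2 + 1.
None of them divide m (all give nonzero remainder).
Monic irreducibles of degree 4 over GF(2): s^4 + s + 1, s^4 + s^3 + 1, s^4 + s^3 + s^2 + s + 1.
None of them divide m (all give nonzero remainder).
No irreducible factor of degree ≤ 4 exists, so m is irreducible over GF(2).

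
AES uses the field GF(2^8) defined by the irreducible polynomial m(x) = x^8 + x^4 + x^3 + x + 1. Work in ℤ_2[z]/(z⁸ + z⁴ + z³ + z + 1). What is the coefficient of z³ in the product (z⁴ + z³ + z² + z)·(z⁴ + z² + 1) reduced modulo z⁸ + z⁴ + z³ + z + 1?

Multiply in ℤ_2[z]: (z⁴ + z³ + z² + z)·(z⁴ + z² + 1) = z⁸ + z⁷ + z² + z.
Reduce using z⁸ ≡ z⁴ + z³ + z + 1 (mod z⁸ + z⁴ + z³ + z + 1).
Reduced: z⁷ + z⁴ + z³ + z² + 1.

1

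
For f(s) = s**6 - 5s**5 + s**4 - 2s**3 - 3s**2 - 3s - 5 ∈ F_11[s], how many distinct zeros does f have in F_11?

Evaluate at each of the 11 elements of F_11:
f(0) = 6; f(1) = 6; f(2) = 2; f(3) = 6; f(4) = 7; f(5) = 5; f(6) = 6; f(7) = 0 → root; f(8) = 10; f(9) = 3; f(10) = 4.
Roots: {7}.

1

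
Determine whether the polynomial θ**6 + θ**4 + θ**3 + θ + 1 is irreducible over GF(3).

Write f(θ) = θ**6 + θ**4 + θ**3 + θ + 1.
Check for roots in GF(3): f(0) = 1; f(1) = 2; f(2) = 1.
No roots, so no linear factors.
Monic irreducibles of degree 2 over GF(3): θ**2 + 1, θ**2 + θ - 1, θ**2 - θ - 1.
None of them divide f (all give nonzero remainder).
Degree-3 irreducible divisors: test the 8 monic irreducibles of degree 3 over GF(3).
None of them divide f (all give nonzero remainder).
No irreducible factor of degree ≤ 3 exists, so f is irreducible over GF(3).

Yes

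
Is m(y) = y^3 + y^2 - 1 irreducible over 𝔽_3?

Check for roots in 𝔽_3: m(0) = 2; m(1) = 1; m(2) = 2.
No roots. A degree-3 polynomial over a field with no linear factor is irreducible.

Yes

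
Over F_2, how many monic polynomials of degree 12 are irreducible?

x^(2^12) − x is the product of all monic irreducibles of degree dividing 12; Möbius inversion gives N = (1/12) Σ μ(12/d)·2^d.
Divisors of 12: 1, 2, 3, 4, 6, 12; μ(12/d) for each: 0, 1, 0, -1, -1, 1.
Σ = 2^2 − 2^4 − 2^6 + 2^12 = 4020.
N = 4020/12 = 335.

335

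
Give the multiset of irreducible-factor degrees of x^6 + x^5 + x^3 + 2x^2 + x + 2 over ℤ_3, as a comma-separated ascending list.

6

Write f(x) = x^6 + x^5 + x^3 + 2x^2 + x + 2.
Roots in ℤ_3: f(0) = 2; f(1) = 2; f(2) = 2.
Complete factorization: f(x) = (x^6 + x^5 + x^3 + 2x^2 + x + 2).
Factor degrees with multiplicity: 6 = 6.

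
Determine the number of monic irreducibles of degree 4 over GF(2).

Gauss's count: N_{2}(4) = (1/4) Σ_{d|4} μ(4/d)·2^d.
Divisors of 4: 1, 2, 4; μ(4/d) for each: 0, -1, 1.
Σ = − 2^2 + 2^4 = 12.
N = 12/4 = 3.

3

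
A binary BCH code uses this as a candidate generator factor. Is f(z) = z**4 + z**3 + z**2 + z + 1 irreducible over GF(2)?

Check for roots in GF(2): f(0) = 1; f(1) = 1.
No roots, so no linear factors.
Monic irreducibles of degree 2 over GF(2): z**2 + z + 1.
None of them divide f (all give nonzero remainder).
No irreducible factor of degree ≤ 2 exists, so f is irreducible over GF(2).

Yes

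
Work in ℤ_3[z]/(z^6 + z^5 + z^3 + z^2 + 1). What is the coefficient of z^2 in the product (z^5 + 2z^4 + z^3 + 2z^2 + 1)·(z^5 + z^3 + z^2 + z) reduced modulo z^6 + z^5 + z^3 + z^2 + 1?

Multiply in ℤ_3[z]: (z^5 + 2z^4 + z^3 + 2z^2 + 1)·(z^5 + z^3 + z^2 + z) = z^10 + 2z^9 + 2z^8 + 2z^7 + z^6 + z^2 + z.
Reduce using z^6 ≡ 2z^5 + 2z^3 + 2z^2 + 2 (mod z^6 + z^5 + z^3 + z^2 + 1).
Reduced: 2z^5 + z^4 + z^2 + z + 1.

1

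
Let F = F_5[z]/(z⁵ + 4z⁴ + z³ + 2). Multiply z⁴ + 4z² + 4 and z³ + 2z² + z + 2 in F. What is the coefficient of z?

Multiply in F_5[z]: (z⁴ + 4z² + 4)·(z³ + 2z² + z + 2) = z⁷ + 2z⁶ + 3z³ + z² + 4z + 3.
Reduce using z⁵ ≡ z⁴ + 4z³ + 3 (mod z⁵ + 4z⁴ + z³ + 2).
Reduced: 4z⁴ + z³ + 4z² + 3z + 4.

3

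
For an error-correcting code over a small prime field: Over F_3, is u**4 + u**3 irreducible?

No

Write P(u) = u**4 + u**3.
Check for roots in F_3: P(0) = 0 → root; P(1) = 2; P(2) = 0 → root.
P(0) = 0, so (u) divides P(u); P is reducible.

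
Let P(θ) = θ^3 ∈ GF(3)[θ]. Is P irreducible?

No

Check for roots in GF(3): P(0) = 0 → root; P(1) = 1; P(2) = 2.
P(0) = 0, so (θ) divides P(θ); P is reducible.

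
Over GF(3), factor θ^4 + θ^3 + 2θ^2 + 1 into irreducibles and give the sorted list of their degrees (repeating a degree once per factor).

1, 3

Write h(θ) = θ^4 + θ^3 + 2θ^2 + 1.
Roots in GF(3): h(0) = 1; h(1) = 2; h(2) = 0 → root.
Linear factors from roots: (θ + 1).
Complete factorization: h(θ) = (θ + 1)·(θ^3 + 2θ + 1).
Factor degrees with multiplicity: 1 + 3 = 4.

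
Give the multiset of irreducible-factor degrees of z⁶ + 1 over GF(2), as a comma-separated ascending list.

Write f(z) = z⁶ + 1.
Roots in GF(2): f(0) = 1; f(1) = 0 → root.
Linear factors from roots: (z + 1).
Complete factorization: f(z) = (z + 1)^2·(z² + z + 1)^2.
Factor degrees with multiplicity: 1 + 1 + 2 + 2 = 6.

1, 1, 2, 2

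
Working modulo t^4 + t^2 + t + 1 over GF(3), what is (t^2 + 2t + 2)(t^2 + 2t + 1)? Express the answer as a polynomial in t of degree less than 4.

Multiply in GF(3)[t]: (t^2 + 2t + 2)·(t^2 + 2t + 1) = t^4 + t^3 + t^2 + 2.
Reduce using t^4 ≡ 2t^2 + 2t + 2 (mod t^4 + t^2 + t + 1).
Reduced: t^3 + 2t + 1.

t^3 + 2t + 1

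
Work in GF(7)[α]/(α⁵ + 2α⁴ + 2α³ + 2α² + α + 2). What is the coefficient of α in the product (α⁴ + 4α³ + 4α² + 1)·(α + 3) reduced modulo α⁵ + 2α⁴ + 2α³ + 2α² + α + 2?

Multiply in GF(7)[α]: (α⁴ + 4α³ + 4α² + 1)·(α + 3) = α⁵ + 2α³ + 5α² + α + 3.
Reduce using α⁵ ≡ 5α⁴ + 5α³ + 5α² + 6α + 5 (mod α⁵ + 2α⁴ + 2α³ + 2α² + α + 2).
Reduced: 5α⁴ + 3α² + 1.

0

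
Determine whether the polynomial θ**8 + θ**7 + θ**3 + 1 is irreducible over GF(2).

No

Write g(θ) = θ**8 + θ**7 + θ**3 + 1.
Check for roots in GF(2): g(0) = 1; g(1) = 0 → root.
g(1) = 0, so (θ − 1) divides g(θ); g is reducible.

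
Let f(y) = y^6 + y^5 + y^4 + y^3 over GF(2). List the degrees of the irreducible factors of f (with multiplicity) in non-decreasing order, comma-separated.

Roots in GF(2): f(0) = 0 → root; f(1) = 0 → root.
Linear factors from roots: (y), (y + 1).
Complete factorization: f(y) = (y)^3·(y + 1)^3.
Factor degrees with multiplicity: 1 + 1 + 1 + 1 + 1 + 1 = 6.

1, 1, 1, 1, 1, 1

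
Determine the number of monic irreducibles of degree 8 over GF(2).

x^(2^8) − x is the product of all monic irreducibles of degree dividing 8; Möbius inversion gives N = (1/8) Σ μ(8/d)·2^d.
Divisors of 8: 1, 2, 4, 8; μ(8/d) for each: 0, 0, -1, 1.
Σ = − 2^4 + 2^8 = 240.
N = 240/8 = 30.

30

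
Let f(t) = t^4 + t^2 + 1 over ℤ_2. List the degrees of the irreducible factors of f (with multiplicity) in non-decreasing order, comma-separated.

Roots in ℤ_2: f(0) = 1; f(1) = 1.
Complete factorization: f(t) = (t^2 + t + 1)^2.
Factor degrees with multiplicity: 2 + 2 = 4.

2, 2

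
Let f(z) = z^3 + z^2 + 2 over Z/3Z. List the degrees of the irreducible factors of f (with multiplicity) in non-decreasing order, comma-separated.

Roots in Z/3Z: f(0) = 2; f(1) = 1; f(2) = 2.
Complete factorization: f(z) = (z^3 + z^2 + 2).
Factor degrees with multiplicity: 3 = 3.

3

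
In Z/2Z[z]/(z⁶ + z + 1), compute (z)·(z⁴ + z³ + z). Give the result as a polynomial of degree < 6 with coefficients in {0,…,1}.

Multiply in Z/2Z[z]: (z)·(z⁴ + z³ + z) = z⁵ + z⁴ + z².
Reduced: z⁵ + z⁴ + z².

z^5 + z^4 + z^2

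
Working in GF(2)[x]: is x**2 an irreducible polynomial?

No

Write P(x) = x**2.
Check for roots in GF(2): P(0) = 0 → root; P(1) = 1.
P(0) = 0, so (x) divides P(x); P is reducible.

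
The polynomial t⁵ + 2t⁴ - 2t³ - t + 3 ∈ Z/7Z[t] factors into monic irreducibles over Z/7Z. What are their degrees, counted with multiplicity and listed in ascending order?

1, 1, 1, 1, 1

Write f(t) = t⁵ + 2t⁴ - 2t³ - t + 3.
Linear factors from roots: (t - 2), (t + 3), (t + 2), (t + 1).
Complete factorization: f(t) = (t + 1)·(t + 2)·(t + 3)·(t - 2)^2.
Factor degrees with multiplicity: 1 + 1 + 1 + 1 + 1 = 5.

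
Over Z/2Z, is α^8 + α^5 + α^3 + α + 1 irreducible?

Write m(α) = α^8 + α^5 + α^3 + α + 1.
Check for roots in Z/2Z: m(0) = 1; m(1) = 1.
No roots, so no linear factors.
Monic irreducibles of degree 2 over GF(2): α^2 + α + 1.
None of them divide m (all give nonzero remainder).
Monic irreducibles of degree 3 over GF(2): α^3 + α + 1, α^3 + α^2 + 1.
None of them divide m (all give nonzero remainder).
Monic irreducibles of degree 4 over GF(2): α^4 + α + 1, α^4 + α^3 + 1, α^4 + α^3 + α^2 + α + 1.
None of them divide m (all give nonzero remainder).
No irreducible factor of degree ≤ 4 exists, so m is irreducible over GF(2).

Yes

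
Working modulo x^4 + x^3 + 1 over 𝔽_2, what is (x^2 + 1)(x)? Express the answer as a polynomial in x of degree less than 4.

x^3 + x

Multiply in 𝔽_2[x]: (x^2 + 1)·(x) = x^3 + x.
Reduced: x^3 + x.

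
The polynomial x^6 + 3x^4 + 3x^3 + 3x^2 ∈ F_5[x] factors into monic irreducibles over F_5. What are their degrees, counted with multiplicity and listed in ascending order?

Write g(x) = x^6 + 3x^4 + 3x^3 + 3x^2.
Roots in F_5: g(0) = 0 → root; g(1) = 0 → root; g(2) = 3; g(3) = 0 → root; g(4) = 4.
Linear factors from roots: (x), (x + 4), (x + 2).
Complete factorization: g(x) = (x + 2)·(x + 4)·(x)^2·(x^2 + 4x + 1).
Factor degrees with multiplicity: 1 + 1 + 1 + 1 + 2 = 6.

1, 1, 1, 1, 2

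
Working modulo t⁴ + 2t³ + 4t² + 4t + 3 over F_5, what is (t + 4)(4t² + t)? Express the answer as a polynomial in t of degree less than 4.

Multiply in F_5[t]: (t + 4)·(4t² + t) = 4t³ + 2t² + 4t.
Reduced: 4t³ + 2t² + 4t.

4t^3 + 2t^2 + 4t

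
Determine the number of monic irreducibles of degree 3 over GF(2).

Gauss's count: N_{2}(3) = (1/3) Σ_{d|3} μ(3/d)·2^d.
Divisors of 3: 1, 3; μ(3/d) for each: -1, 1.
Σ = − 2^1 + 2^3 = 6.
N = 6/3 = 2.

2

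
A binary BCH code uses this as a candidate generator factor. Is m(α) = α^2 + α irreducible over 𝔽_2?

No

Check for roots in 𝔽_2: m(0) = 0 → root; m(1) = 0 → root.
m(0) = 0, so (α) divides m(α); m is reducible.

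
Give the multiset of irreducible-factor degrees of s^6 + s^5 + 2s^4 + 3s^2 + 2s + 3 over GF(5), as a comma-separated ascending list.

Write g(s) = s^6 + s^5 + 2s^4 + 3s^2 + 2s + 3.
Roots in GF(5): g(0) = 3; g(1) = 2; g(2) = 2; g(3) = 0 → root; g(4) = 1.
Linear factors from roots: (s + 2).
Complete factorization: g(s) = (s + 2)·(s^2 + s + 1)·(s^3 + 3s^2 + 4).
Factor degrees with multiplicity: 1 + 2 + 3 = 6.

1, 2, 3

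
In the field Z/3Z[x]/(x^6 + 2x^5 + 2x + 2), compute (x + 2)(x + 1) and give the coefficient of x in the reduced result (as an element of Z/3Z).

0

Multiply in Z/3Z[x]: (x + 2)·(x + 1) = x^2 + 2.
Reduced: x^2 + 2.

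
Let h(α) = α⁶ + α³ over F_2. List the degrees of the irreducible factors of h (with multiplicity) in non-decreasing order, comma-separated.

Roots in F_2: h(0) = 0 → root; h(1) = 0 → root.
Linear factors from roots: (α), (α + 1).
Complete factorization: h(α) = (α + 1)·(α)^3·(α² + α + 1).
Factor degrees with multiplicity: 1 + 1 + 1 + 1 + 2 = 6.

1, 1, 1, 1, 2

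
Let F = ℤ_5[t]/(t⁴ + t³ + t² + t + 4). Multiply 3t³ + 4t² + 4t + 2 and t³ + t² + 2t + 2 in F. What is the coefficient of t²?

Multiply in ℤ_5[t]: (3t³ + 4t² + 4t + 2)·(t³ + t² + 2t + 2) = 3t⁶ + 2t⁵ + 4t⁴ + 3t² + 2t + 4.
Reduce using t⁴ ≡ 4t³ + 4t² + 4t + 1 (mod t⁴ + t³ + t² + t + 4).
Reduced: t³ + 4t + 1.

0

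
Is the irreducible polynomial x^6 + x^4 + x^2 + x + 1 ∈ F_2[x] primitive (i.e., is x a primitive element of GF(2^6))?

No

Write f(x) = x^6 + x^4 + x^2 + x + 1.
|GF(2^6)^×| = 2^6 − 1 = 63. Prime factorization: 63 = 3^2·7.
f is primitive ⇔ x has order 63 in GF(2)[x]/(f), i.e. x^(63/q) ≠ 1 for each prime q | 63.
x^(21) mod f = 1
x^(9) mod f = x^4 + x^2 + x.
Since x^(21) = 1, the order of x divides 21 < 63; not primitive.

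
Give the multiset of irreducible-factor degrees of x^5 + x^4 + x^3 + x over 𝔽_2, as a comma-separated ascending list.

1, 1, 3

Write f(x) = x^5 + x^4 + x^3 + x.
Roots in 𝔽_2: f(0) = 0 → root; f(1) = 0 → root.
Linear factors from roots: (x), (x + 1).
Complete factorization: f(x) = (x)·(x + 1)·(x^3 + x + 1).
Factor degrees with multiplicity: 1 + 1 + 3 = 5.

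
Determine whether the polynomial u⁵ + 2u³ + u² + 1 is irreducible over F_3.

Write P(u) = u⁵ + 2u³ + u² + 1.
Check for roots in F_3: P(0) = 1; P(1) = 2; P(2) = 2.
No roots, so no linear factors.
Monic irreducibles of degree 2 over GF(3): u² + 1, u² + u + 2, u² + 2u + 2.
None of them divide P (all give nonzero remainder).
No irreducible factor of degree ≤ 2 exists, so P is irreducible over GF(3).

Yes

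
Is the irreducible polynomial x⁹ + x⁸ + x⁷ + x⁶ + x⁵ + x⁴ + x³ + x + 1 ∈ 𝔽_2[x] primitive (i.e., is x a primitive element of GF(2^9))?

Yes

Write f(x) = x⁹ + x⁸ + x⁷ + x⁶ + x⁵ + x⁴ + x³ + x + 1.
|GF(2^9)^×| = 2^9 − 1 = 511. Prime factorization: 511 = 7·73.
f is primitive ⇔ x has order 511 in GF(2)[x]/(f), i.e. x^(511/q) ≠ 1 for each prime q | 511.
x^(73) mod f = x⁶ + x⁵ + x².
x^(7) mod f = x⁷.
None equal 1, so x has full order 511; f is primitive.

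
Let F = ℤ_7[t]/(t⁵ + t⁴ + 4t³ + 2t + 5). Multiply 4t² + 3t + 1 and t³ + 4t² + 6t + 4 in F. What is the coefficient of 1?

5

Multiply in ℤ_7[t]: (4t² + 3t + 1)·(t³ + 4t² + 6t + 4) = 4t⁵ + 5t⁴ + 2t³ + 3t² + 4t + 4.
Reduce using t⁵ ≡ 6t⁴ + 3t³ + 5t + 2 (mod t⁵ + t⁴ + 4t³ + 2t + 5).
Reduced: t⁴ + 3t² + 3t + 5.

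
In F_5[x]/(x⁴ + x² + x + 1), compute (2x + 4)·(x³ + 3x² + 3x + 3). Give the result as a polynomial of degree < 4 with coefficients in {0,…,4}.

x^2 + x

Multiply in F_5[x]: (2x + 4)·(x³ + 3x² + 3x + 3) = 2x⁴ + 3x² + 3x + 2.
Reduce using x⁴ ≡ 4x² + 4x + 4 (mod x⁴ + x² + x + 1).
Reduced: x² + x.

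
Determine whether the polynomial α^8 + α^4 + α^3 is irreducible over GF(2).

No

Write h(α) = α^8 + α^4 + α^3.
Check for roots in GF(2): h(0) = 0 → root; h(1) = 1.
h(0) = 0, so (α) divides h(α); h is reducible.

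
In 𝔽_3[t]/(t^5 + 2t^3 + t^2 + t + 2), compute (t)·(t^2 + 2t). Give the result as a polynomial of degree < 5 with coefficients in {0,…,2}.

t^3 + 2t^2

Multiply in 𝔽_3[t]: (t)·(t^2 + 2t) = t^3 + 2t^2.
Reduced: t^3 + 2t^2.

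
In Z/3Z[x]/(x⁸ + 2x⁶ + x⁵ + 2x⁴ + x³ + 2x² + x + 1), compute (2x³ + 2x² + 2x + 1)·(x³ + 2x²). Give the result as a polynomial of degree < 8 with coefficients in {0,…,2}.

2x^6 + 2x^3 + 2x^2

Multiply in Z/3Z[x]: (2x³ + 2x² + 2x + 1)·(x³ + 2x²) = 2x⁶ + 2x³ + 2x².
Reduced: 2x⁶ + 2x³ + 2x².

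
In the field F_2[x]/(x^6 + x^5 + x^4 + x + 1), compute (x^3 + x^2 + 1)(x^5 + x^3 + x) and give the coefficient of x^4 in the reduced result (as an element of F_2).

1

Multiply in F_2[x]: (x^3 + x^2 + 1)·(x^5 + x^3 + x) = x^8 + x^7 + x^6 + x^4 + x.
Reduce using x^6 ≡ x^5 + x^4 + x + 1 (mod x^6 + x^5 + x^4 + x + 1).
Reduced: x^4 + x^3 + x^2 + x.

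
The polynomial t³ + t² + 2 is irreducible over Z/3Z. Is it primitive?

Write f(t) = t³ + t² + 2.
|GF(3^3)^×| = 3^3 − 1 = 26. Prime factorization: 26 = 2·13.
f is primitive ⇔ t has order 26 in GF(3)[t]/(f), i.e. t^(26/q) ≠ 1 for each prime q | 26.
t^(13) mod f = 1
t^(2) mod f = t².
Since t^(13) = 1, the order of t divides 13 < 26; not primitive.

No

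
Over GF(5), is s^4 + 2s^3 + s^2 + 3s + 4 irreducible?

Yes

Write f(s) = s^4 + 2s^3 + s^2 + 3s + 4.
Check for roots in GF(5): f(0) = 4; f(1) = 1; f(2) = 1; f(3) = 2; f(4) = 1.
No roots, so no linear factors.
Degree-2 irreducible divisors: test the 10 monic irreducibles of degree 2 over GF(5).
None of them divide f (all give nonzero remainder).
No irreducible factor of degree ≤ 2 exists, so f is irreducible over GF(5).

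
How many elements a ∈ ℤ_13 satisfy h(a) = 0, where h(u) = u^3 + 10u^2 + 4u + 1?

2

Evaluate at each of the 13 elements of ℤ_13:
h(0) = 1; h(1) = 3; h(2) = 5; h(3) = 0 → root; h(4) = 7; h(5) = 6; h(6) = 3; h(7) = 4; h(8) = 2; h(9) = 3; h(10) = 0 → root; h(11) = 12; h(12) = 6.
Roots: {3, 10}.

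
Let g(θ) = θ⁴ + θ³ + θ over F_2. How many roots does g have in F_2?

1

Evaluate at each of the 2 elements of F_2:
g(0) = 0 → root; g(1) = 1.
Roots: {0}.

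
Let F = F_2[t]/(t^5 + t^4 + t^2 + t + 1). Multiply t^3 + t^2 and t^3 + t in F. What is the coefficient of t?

Multiply in F_2[t]: (t^3 + t^2)·(t^3 + t) = t^6 + t^5 + t^4 + t^3.
Reduce using t^5 ≡ t^4 + t^2 + t + 1 (mod t^5 + t^4 + t^2 + t + 1).
Reduced: t^4 + t^2 + t.

1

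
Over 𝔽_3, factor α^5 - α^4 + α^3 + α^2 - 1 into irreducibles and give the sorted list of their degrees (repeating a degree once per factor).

1, 2, 2

Write g(α) = α^5 - α^4 + α^3 + α^2 - 1.
Roots in 𝔽_3: g(0) = 2; g(1) = 1; g(2) = 0 → root.
Linear factors from roots: (α + 1).
Complete factorization: g(α) = (α + 1)·(α^2 + 1)·(α^2 + α - 1).
Factor degrees with multiplicity: 1 + 2 + 2 = 5.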